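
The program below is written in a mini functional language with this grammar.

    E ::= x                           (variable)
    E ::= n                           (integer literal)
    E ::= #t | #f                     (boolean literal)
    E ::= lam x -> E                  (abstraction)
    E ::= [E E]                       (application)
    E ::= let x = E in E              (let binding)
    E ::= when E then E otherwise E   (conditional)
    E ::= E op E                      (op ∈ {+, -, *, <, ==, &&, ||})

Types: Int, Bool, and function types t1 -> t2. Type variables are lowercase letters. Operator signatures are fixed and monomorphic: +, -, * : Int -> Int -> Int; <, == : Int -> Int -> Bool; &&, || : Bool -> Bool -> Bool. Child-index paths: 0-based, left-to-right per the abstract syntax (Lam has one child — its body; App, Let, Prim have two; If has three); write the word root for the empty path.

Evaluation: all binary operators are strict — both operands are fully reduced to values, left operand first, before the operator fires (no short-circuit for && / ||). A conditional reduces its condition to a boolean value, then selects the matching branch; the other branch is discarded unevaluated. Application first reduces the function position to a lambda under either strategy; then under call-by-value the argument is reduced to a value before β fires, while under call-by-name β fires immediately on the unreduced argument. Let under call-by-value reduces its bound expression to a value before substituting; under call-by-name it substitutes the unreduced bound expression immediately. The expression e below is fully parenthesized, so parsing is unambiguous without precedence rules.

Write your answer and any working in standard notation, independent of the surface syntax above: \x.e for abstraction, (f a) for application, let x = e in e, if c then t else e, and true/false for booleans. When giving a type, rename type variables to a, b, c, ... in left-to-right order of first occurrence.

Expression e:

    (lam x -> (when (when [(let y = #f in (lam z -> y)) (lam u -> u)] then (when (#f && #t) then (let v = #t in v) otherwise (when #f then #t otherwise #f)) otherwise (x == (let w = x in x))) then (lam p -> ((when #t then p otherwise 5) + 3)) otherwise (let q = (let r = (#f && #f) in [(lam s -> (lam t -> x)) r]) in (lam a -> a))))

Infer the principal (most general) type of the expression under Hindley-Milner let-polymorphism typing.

Answer: Int -> Int -> Int

Working:
let y : Bool
y : Bool
\z._ : b -> Bool
u : c
\u._ : c -> c
  unify b -> Bool ~ (c -> c) -> d
  unify b ~ c -> c
  unify Bool ~ d
_ _ : Bool
  unify Bool ~ Bool
  unify Bool ~ Bool
  unify Bool ~ Bool
  unify Bool ~ Bool
let v : Bool
v : Bool
  unify Bool ~ Bool
  unify Bool ~ Bool
  unify Bool ~ Bool
x : a
  unify a ~ Int
x : Int
let w : Int
x : Int
  unify Int ~ Int
  unify Bool ~ Bool
  unify Bool ~ Bool
  unify Bool ~ Bool
p : e
  unify e ~ Int
  unify Int ~ Int
  unify Int ~ Int
\p._ : Int -> Int
  unify Bool ~ Bool
  unify Bool ~ Bool
let r : Bool
x : Int
\t._ : g -> Int
\s._ : f -> g -> Int
r : Bool
  unify f -> g -> Int ~ Bool -> h
  unify f ~ Bool
  unify g -> Int ~ h
_ _ : g -> Int
let q : forall. g -> Int
a : i
\a._ : i -> i
  unify Int -> Int ~ i -> i
  unify Int ~ i
  unify Int ~ Int
\x._ : Int -> Int -> Int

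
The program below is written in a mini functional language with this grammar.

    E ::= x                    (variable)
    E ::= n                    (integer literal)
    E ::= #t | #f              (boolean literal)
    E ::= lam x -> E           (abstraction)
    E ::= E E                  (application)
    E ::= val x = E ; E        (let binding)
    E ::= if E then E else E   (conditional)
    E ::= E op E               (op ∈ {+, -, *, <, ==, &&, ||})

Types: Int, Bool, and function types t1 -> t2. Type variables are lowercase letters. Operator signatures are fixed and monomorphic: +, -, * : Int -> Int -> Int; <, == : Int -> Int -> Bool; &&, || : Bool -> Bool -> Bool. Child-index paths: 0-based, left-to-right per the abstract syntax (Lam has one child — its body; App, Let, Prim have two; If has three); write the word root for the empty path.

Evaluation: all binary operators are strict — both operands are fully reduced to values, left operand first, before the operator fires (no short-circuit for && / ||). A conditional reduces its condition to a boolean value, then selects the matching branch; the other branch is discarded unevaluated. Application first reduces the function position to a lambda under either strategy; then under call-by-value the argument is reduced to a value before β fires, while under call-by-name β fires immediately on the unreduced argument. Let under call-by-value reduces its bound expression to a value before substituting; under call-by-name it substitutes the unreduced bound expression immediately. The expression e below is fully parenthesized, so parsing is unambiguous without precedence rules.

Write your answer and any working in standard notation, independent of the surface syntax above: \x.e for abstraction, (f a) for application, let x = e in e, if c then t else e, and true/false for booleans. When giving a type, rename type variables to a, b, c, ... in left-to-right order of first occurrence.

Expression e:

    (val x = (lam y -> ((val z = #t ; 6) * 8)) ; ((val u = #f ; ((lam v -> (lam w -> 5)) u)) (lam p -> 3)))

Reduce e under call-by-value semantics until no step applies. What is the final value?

Answer: 5

Trace:
step 0: (let x = (\y.((let z = true in 6) * 8)) in ((let u = false in ((\v.(\w.5)) u)) (\p.3)))
step 1: [let@root] ((let u = false in ((\v.(\w.5)) u)) (\p.3))
step 2: [let@0] (((\v.(\w.5)) false) (\p.3))
step 3: [beta@0] ((\w.5) (\p.3))
step 4: [beta@root] 5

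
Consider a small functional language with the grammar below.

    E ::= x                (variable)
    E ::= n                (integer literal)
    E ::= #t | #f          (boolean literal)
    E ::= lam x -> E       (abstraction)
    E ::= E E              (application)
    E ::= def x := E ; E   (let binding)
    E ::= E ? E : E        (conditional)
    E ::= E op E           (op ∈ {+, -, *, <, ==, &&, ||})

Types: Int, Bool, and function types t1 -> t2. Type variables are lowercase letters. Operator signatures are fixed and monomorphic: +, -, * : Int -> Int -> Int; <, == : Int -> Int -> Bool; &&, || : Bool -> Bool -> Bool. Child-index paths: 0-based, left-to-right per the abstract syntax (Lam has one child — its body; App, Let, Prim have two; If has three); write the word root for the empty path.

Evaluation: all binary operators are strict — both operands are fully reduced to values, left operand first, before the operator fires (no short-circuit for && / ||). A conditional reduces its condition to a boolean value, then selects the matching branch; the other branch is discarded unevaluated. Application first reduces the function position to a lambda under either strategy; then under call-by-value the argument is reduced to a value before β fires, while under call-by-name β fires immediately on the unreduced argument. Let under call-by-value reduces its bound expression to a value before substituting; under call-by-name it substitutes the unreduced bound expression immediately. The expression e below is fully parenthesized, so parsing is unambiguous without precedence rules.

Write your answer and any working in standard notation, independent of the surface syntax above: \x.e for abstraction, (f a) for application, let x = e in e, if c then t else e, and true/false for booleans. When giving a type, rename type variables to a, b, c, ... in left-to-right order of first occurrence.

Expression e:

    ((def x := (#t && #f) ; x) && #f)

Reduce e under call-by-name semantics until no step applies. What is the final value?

Derivation:
step 0: ((let x = (true && false) in x) && false)
step 1: [let@0] ((true && false) && false)
step 2: [delta@0] (false && false)
step 3: [delta@root] false

Answer: false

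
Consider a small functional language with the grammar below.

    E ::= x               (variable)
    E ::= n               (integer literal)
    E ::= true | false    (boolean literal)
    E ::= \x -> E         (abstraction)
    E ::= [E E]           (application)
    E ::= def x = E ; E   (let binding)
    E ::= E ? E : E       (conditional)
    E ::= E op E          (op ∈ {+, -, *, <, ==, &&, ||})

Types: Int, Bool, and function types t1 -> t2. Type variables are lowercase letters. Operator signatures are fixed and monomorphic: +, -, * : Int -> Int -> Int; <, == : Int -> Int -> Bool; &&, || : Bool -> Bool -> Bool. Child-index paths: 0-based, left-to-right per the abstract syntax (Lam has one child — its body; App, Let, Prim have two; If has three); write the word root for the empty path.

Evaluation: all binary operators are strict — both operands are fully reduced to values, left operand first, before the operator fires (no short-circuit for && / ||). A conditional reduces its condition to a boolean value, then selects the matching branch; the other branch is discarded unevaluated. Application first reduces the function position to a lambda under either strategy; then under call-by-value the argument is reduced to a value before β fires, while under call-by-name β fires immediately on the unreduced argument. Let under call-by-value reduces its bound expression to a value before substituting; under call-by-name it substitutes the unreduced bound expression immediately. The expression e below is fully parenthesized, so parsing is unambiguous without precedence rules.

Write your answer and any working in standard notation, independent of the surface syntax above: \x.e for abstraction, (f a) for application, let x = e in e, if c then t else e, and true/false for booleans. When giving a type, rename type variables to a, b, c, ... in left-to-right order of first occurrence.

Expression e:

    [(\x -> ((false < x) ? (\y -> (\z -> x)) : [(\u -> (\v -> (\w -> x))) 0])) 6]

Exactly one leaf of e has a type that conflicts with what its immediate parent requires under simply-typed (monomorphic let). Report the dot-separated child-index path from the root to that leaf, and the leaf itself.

Answer: 0.0.0.0 : false

Working:
  unify Bool ~ Int
  FAIL: mismatch Bool ~ Int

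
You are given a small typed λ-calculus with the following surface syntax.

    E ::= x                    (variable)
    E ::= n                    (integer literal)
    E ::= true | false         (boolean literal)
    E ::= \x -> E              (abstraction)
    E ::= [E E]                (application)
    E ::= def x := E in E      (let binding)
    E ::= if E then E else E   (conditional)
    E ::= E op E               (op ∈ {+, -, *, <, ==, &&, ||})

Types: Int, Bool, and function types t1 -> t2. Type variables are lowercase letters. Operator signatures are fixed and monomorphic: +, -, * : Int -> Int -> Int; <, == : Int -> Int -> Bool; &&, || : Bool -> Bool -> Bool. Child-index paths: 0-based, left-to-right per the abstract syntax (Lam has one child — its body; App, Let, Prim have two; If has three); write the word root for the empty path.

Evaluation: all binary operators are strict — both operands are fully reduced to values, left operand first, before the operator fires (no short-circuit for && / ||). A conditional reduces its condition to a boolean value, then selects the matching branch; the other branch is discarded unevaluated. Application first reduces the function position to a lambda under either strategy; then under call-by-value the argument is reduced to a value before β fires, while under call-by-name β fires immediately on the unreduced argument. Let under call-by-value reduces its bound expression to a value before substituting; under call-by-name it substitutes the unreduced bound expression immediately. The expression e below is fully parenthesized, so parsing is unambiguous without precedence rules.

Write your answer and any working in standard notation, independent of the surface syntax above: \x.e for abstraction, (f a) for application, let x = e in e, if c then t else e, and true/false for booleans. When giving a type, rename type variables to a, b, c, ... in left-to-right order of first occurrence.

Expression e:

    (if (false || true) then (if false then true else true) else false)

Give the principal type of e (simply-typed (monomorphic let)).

Answer: Bool

Working:
  unify Bool ~ Bool
  unify Bool ~ Bool
  unify Bool ~ Bool
  unify Bool ~ Bool
  unify Bool ~ Bool
  unify Bool ~ Bool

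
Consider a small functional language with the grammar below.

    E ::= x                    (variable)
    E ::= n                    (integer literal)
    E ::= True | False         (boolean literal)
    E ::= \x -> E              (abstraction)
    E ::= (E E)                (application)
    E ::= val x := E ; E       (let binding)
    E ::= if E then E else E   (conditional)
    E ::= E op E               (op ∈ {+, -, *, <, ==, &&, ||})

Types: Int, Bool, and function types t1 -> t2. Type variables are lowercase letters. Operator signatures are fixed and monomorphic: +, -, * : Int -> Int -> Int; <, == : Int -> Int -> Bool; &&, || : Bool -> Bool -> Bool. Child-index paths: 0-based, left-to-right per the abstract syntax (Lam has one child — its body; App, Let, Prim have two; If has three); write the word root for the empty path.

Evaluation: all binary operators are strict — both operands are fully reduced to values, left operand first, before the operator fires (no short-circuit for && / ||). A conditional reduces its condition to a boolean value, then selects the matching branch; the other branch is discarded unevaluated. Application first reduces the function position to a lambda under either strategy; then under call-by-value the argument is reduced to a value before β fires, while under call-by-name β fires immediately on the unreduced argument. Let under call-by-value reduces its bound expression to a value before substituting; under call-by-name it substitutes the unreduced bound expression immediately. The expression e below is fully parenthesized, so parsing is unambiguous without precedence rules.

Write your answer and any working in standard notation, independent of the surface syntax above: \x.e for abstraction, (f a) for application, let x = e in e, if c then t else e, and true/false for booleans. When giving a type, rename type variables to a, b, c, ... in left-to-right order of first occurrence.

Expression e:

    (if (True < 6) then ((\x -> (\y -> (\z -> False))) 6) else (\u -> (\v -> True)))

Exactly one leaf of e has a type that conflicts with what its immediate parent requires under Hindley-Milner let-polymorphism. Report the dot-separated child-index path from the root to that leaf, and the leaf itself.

Working:
  unify Bool ~ Int
  FAIL: mismatch Bool ~ Int

Answer: 0.0 : true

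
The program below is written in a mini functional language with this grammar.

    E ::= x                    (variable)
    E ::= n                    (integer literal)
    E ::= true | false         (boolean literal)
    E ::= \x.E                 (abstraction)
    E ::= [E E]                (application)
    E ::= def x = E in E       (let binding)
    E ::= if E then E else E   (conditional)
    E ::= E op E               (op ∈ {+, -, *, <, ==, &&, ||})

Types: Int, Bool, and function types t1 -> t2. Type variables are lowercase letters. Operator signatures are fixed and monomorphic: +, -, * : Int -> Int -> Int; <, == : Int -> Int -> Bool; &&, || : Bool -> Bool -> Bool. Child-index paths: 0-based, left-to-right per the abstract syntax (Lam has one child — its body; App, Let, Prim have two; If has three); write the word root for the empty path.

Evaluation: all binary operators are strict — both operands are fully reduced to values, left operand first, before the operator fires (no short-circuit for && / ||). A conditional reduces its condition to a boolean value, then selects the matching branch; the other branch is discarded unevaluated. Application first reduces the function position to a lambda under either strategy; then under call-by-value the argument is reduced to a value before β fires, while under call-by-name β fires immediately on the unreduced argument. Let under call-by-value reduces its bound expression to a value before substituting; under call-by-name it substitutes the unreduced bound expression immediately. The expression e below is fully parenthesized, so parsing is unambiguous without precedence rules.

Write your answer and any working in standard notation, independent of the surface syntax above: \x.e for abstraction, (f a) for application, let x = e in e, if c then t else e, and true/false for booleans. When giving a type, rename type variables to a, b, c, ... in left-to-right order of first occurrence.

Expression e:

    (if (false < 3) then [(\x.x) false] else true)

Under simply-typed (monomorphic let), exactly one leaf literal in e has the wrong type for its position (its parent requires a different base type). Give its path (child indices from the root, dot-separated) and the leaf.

Derivation:
  unify Bool ~ Int
  FAIL: mismatch Bool ~ Int

Answer: 0.0 : false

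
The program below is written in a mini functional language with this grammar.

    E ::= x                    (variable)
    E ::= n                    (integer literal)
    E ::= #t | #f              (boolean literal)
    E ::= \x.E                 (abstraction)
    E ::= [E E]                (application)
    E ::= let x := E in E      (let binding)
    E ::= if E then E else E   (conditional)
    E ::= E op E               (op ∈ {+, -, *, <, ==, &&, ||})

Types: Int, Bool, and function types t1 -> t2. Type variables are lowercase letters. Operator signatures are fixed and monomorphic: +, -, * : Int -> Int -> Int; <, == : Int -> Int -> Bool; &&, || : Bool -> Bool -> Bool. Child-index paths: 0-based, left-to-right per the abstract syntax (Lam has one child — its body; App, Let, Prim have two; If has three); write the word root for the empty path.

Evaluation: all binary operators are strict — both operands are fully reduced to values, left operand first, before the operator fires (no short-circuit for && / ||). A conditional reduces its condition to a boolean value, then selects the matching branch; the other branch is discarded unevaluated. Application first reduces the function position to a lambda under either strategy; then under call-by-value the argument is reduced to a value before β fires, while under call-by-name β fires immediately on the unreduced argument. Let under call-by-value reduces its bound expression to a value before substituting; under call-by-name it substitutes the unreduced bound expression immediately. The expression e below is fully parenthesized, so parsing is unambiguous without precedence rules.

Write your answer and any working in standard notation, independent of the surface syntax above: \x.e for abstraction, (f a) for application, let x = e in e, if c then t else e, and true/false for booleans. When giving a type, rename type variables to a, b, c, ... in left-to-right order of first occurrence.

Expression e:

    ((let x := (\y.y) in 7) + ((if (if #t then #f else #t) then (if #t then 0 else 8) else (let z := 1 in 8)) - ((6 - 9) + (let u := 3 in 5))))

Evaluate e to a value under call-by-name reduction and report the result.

Working:
step 0: ((let x = (\y.y) in 7) + ((if (if true then false else true) then (if true then 0 else 8) else (let z = 1 in 8)) - ((6 - 9) + (let u = 3 in 5))))
step 1: [let@0] (7 + ((if (if true then false else true) then (if true then 0 else 8) else (let z = 1 in 8)) - ((6 - 9) + (let u = 3 in 5))))
step 2: [if@1.0.0] (7 + ((if false then (if true then 0 else 8) else (let z = 1 in 8)) - ((6 - 9) + (let u = 3 in 5))))
step 3: [if@1.0] (7 + ((let z = 1 in 8) - ((6 - 9) + (let u = 3 in 5))))
step 4: [let@1.0] (7 + (8 - ((6 - 9) + (let u = 3 in 5))))
step 5: [delta@1.1.0] (7 + (8 - (-3 + (let u = 3 in 5))))
step 6: [let@1.1.1] (7 + (8 - (-3 + 5)))
step 7: [delta@1.1] (7 + (8 - 2))
step 8: [delta@1] (7 + 6)
step 9: [delta@root] 13

Answer: 13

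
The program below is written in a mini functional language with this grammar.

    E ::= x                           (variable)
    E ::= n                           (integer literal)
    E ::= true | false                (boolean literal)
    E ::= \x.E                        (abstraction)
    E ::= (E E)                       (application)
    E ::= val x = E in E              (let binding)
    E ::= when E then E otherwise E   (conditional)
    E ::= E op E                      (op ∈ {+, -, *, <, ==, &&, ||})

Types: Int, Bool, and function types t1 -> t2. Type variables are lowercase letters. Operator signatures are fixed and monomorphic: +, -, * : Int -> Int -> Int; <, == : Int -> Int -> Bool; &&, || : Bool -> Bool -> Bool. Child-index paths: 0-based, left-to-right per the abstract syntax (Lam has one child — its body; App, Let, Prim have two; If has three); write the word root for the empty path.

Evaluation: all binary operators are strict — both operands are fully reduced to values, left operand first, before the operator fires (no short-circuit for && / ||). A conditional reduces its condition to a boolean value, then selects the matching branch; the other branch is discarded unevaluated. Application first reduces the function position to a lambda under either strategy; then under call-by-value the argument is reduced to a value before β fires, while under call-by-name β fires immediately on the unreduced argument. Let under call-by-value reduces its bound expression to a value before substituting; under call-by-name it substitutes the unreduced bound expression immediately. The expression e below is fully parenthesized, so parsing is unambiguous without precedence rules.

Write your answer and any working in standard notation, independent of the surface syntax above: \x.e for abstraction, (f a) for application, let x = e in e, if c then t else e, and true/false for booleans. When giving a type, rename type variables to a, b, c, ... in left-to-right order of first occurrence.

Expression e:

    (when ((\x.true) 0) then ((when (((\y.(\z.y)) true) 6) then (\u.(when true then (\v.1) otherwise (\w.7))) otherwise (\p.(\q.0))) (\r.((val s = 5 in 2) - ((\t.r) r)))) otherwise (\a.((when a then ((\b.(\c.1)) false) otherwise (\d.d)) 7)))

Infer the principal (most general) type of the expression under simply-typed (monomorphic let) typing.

Trace:
\x._ : a -> Bool
  unify a -> Bool ~ Int -> b
  unify a ~ Int
  unify Bool ~ b
_ _ : Bool
  unify Bool ~ Bool
y : c
\z._ : d -> c
\y._ : c -> d -> c
  unify c -> d -> c ~ Bool -> e
  unify c ~ Bool
  unify d -> Bool ~ e
_ _ : d -> Bool
  unify d -> Bool ~ Int -> f
  unify d ~ Int
  unify Bool ~ f
_ _ : Bool
  unify Bool ~ Bool
  unify Bool ~ Bool
\v._ : h -> Int
\w._ : i -> Int
  unify h -> Int ~ i -> Int
  unify h ~ i
  unify Int ~ Int
\u._ : g -> i -> Int
\q._ : k -> Int
\p._ : j -> k -> Int
  unify g -> i -> Int ~ j -> k -> Int
  unify g ~ j
  unify i -> Int ~ k -> Int
  unify i ~ k
  unify Int ~ Int
let s : Int
  unify Int ~ Int
r : l
\t._ : m -> l
r : l
  unify m -> l ~ l -> n
  unify m ~ l
  unify l ~ n
_ _ : n
  unify n ~ Int
\r._ : Int -> Int
  unify j -> k -> Int ~ (Int -> Int) -> o
  unify j ~ Int -> Int
  unify k -> Int ~ o
_ _ : k -> Int
a : p
  unify p ~ Bool
\c._ : r -> Int
\b._ : q -> r -> Int
  unify q -> r -> Int ~ Bool -> s
  unify q ~ Bool
  unify r -> Int ~ s
_ _ : r -> Int
d : t
\d._ : t -> t
  unify r -> Int ~ t -> t
  unify r ~ t
  unify Int ~ t
  unify Int -> Int ~ Int -> u
  unify Int ~ Int
  unify Int ~ u
_ _ : Int
\a._ : Bool -> Int
  unify k -> Int ~ Bool -> Int
  unify k ~ Bool
  unify Int ~ Int

Answer: Bool -> Int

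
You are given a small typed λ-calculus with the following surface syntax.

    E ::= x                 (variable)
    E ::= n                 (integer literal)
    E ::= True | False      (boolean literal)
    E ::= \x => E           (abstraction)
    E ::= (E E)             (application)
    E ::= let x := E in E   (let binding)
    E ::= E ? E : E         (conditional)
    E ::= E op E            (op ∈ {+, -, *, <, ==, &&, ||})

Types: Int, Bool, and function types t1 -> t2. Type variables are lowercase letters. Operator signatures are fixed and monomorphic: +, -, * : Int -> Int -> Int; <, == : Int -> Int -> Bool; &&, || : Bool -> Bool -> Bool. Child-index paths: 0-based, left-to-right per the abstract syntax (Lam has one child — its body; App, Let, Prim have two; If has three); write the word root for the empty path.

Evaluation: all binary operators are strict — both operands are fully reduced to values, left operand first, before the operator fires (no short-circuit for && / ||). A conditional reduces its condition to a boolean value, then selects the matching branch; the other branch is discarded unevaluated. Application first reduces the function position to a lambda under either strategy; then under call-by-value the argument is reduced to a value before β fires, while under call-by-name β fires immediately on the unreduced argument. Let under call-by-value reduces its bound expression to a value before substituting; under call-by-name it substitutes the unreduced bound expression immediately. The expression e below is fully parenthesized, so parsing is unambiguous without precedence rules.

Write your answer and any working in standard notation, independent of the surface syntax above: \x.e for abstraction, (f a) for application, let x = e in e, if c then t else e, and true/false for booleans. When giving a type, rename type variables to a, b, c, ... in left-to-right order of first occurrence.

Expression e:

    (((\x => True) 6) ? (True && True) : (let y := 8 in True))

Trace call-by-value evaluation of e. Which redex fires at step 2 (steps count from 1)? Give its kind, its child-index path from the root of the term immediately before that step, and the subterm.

Derivation:
step 0: (if ((\x.true) 6) then (true && true) else (let y = 8 in true))
step 1: [beta@0] (if true then (true && true) else (let y = 8 in true))
step 2: [if@root] (true && true)

Answer: if at root : (if true then (true && true) else (let y = 8 in true))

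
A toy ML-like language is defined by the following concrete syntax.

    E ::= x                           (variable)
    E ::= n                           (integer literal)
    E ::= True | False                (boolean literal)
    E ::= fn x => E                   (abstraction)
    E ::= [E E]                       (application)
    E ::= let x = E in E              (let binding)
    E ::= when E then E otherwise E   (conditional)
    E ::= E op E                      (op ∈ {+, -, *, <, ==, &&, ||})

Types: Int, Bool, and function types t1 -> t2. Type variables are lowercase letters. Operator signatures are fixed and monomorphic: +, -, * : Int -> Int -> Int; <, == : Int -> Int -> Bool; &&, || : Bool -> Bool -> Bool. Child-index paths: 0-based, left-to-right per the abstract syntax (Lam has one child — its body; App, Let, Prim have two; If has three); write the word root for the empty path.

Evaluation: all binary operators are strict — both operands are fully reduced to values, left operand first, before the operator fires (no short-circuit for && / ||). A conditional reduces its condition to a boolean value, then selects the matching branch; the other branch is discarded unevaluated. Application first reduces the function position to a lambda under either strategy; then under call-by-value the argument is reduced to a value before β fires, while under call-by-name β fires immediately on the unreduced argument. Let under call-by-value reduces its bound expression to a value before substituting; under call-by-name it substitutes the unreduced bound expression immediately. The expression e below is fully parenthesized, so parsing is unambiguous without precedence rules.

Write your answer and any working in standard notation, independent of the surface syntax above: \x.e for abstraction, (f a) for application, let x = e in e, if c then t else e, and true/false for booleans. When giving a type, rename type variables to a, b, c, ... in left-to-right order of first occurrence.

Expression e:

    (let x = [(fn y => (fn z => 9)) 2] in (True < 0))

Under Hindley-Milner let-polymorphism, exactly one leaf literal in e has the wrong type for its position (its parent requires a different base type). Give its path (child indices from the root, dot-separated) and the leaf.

Working:
\z._ : b -> Int
\y._ : a -> b -> Int
  unify a -> b -> Int ~ Int -> c
  unify a ~ Int
  unify b -> Int ~ c
_ _ : b -> Int
let x : forall. b -> Int
  unify Bool ~ Int
  FAIL: mismatch Bool ~ Int

Answer: 1.0 : true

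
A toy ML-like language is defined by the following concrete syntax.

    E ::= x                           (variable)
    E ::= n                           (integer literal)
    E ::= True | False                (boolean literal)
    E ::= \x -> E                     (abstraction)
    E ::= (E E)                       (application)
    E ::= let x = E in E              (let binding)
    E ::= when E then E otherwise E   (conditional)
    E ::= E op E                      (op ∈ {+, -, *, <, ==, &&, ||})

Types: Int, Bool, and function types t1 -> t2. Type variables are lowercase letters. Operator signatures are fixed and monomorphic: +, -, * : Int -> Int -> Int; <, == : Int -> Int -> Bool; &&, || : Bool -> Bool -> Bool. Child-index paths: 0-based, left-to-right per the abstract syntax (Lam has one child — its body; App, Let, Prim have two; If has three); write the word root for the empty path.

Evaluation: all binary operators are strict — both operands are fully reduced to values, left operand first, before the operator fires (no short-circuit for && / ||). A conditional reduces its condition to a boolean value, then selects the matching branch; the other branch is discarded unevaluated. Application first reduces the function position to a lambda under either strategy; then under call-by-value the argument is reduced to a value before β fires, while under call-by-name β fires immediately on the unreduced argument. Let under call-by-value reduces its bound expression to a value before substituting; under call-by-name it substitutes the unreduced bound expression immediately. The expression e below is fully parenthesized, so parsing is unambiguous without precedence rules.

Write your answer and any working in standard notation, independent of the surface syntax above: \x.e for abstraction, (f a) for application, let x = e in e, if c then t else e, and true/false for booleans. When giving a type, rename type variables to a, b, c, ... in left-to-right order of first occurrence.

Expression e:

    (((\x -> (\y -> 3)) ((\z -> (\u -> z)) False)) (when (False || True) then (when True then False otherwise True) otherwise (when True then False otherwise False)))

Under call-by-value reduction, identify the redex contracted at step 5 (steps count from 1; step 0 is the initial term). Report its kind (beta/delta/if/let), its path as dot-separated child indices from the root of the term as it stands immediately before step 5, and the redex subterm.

Answer: if at 1 : (if true then false else true)

Working:
step 0: (((\x.(\y.3)) ((\z.(\u.z)) false)) (if (false || true) then (if true then false else true) else (if true then false else false)))
step 1: [beta@0.1] (((\x.(\y.3)) (\u.false)) (if (false || true) then (if true then false else true) else (if true then false else false)))
step 2: [beta@0] ((\y.3) (if (false || true) then (if true then false else true) else (if true then false else false)))
step 3: [delta@1.0] ((\y.3) (if true then (if true then false else true) else (if true then false else false)))
step 4: [if@1] ((\y.3) (if true then false else true))
step 5: [if@1] ((\y.3) false)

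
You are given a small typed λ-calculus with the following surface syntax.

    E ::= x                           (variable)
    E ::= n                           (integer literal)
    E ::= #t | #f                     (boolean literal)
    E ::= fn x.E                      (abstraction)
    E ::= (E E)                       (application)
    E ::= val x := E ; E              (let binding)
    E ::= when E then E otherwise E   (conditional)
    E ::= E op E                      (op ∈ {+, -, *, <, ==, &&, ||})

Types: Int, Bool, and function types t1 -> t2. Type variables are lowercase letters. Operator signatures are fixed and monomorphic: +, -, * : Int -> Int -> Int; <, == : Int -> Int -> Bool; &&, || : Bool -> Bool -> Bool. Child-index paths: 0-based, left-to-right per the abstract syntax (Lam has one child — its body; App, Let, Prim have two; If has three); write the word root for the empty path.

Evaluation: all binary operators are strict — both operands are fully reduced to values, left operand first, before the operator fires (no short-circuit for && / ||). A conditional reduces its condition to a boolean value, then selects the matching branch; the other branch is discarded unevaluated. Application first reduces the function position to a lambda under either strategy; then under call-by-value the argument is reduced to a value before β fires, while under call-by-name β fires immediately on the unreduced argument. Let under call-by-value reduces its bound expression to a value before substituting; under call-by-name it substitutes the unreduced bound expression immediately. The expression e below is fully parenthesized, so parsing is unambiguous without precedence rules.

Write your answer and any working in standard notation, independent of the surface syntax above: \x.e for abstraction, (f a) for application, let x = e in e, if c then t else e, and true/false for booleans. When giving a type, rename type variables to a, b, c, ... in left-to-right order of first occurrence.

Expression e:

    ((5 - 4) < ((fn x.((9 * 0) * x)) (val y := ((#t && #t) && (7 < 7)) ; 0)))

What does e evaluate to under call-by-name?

Trace:
step 0: ((5 - 4) < ((\x.((9 * 0) * x)) (let y = ((true && true) && (7 < 7)) in 0)))
step 1: [delta@0] (1 < ((\x.((9 * 0) * x)) (let y = ((true && true) && (7 < 7)) in 0)))
step 2: [beta@1] (1 < ((9 * 0) * (let y = ((true && true) && (7 < 7)) in 0)))
step 3: [delta@1.0] (1 < (0 * (let y = ((true && true) && (7 < 7)) in 0)))
step 4: [let@1.1] (1 < (0 * 0))
step 5: [delta@1] (1 < 0)
step 6: [delta@root] false

Answer: false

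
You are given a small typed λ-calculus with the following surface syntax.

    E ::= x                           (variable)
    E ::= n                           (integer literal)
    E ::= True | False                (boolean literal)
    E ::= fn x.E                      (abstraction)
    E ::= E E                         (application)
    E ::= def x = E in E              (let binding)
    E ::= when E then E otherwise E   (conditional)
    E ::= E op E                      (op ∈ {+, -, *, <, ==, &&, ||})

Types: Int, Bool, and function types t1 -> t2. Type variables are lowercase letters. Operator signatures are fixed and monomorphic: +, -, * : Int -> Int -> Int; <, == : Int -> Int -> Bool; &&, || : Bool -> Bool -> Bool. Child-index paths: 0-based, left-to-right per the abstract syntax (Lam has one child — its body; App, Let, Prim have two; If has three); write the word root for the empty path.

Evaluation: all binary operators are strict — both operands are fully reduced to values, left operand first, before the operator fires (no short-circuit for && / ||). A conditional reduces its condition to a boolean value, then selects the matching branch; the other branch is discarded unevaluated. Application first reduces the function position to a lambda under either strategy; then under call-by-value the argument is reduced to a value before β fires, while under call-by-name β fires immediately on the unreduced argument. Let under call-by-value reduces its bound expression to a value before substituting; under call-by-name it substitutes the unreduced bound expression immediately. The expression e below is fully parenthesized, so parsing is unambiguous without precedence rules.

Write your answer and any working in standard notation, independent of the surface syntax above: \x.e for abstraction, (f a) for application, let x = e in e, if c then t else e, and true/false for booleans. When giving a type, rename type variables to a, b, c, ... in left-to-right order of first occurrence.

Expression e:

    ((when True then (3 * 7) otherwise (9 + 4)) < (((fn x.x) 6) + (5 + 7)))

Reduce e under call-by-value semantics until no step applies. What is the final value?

Working:
step 0: ((if true then (3 * 7) else (9 + 4)) < (((\x.x) 6) + (5 + 7)))
step 1: [if@0] ((3 * 7) < (((\x.x) 6) + (5 + 7)))
step 2: [delta@0] (21 < (((\x.x) 6) + (5 + 7)))
step 3: [beta@1.0] (21 < (6 + (5 + 7)))
step 4: [delta@1.1] (21 < (6 + 12))
step 5: [delta@1] (21 < 18)
step 6: [delta@root] false

Answer: false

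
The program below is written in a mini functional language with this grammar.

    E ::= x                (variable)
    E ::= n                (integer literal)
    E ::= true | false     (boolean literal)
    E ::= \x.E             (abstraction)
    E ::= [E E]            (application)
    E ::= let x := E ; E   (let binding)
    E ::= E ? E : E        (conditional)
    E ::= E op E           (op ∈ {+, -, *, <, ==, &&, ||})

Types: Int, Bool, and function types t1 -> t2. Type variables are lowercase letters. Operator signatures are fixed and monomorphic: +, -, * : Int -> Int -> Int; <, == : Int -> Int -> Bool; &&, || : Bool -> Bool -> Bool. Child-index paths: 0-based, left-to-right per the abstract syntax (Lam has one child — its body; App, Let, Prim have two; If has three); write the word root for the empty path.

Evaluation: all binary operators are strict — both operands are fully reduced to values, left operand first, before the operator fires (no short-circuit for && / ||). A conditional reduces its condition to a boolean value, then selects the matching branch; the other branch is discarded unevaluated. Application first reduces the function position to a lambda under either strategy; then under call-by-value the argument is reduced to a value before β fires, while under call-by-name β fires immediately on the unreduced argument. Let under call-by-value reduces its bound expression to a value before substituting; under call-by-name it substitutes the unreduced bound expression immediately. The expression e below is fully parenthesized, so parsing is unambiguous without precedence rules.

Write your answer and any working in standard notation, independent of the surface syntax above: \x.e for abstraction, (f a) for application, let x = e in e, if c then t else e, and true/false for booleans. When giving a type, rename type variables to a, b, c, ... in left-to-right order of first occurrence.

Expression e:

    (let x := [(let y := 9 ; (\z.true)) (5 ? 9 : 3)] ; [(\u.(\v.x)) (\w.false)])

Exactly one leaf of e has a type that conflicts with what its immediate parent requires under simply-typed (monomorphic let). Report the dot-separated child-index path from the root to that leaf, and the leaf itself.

Derivation:
let y : Int
\z._ : a -> Bool
  unify Int ~ Bool
  FAIL: mismatch Int ~ Bool

Answer: 0.1.0 : 5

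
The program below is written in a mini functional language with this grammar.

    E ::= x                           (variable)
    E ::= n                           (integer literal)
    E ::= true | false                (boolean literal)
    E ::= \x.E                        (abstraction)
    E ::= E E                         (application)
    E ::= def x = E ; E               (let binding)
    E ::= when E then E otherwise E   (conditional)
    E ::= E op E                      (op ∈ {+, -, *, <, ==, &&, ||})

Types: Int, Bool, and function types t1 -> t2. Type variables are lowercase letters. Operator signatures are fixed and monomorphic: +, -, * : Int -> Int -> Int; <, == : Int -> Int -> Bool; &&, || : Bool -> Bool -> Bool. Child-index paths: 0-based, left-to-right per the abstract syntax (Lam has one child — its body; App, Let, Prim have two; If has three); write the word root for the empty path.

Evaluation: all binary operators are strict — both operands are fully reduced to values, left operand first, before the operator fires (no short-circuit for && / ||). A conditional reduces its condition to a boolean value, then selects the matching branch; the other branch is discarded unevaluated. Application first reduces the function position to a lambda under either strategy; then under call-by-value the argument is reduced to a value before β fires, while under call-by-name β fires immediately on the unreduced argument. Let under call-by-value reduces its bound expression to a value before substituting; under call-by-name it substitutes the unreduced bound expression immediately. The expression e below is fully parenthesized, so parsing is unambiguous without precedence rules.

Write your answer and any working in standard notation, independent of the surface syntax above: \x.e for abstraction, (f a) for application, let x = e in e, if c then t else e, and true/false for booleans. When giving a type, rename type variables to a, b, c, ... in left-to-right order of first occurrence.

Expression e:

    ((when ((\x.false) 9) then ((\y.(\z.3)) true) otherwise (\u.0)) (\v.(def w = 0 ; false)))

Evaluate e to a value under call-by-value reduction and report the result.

Trace:
step 0: ((if ((\x.false) 9) then ((\y.(\z.3)) true) else (\u.0)) (\v.(let w = 0 in false)))
step 1: [beta@0.0] ((if false then ((\y.(\z.3)) true) else (\u.0)) (\v.(let w = 0 in false)))
step 2: [if@0] ((\u.0) (\v.(let w = 0 in false)))
step 3: [beta@root] 0

Answer: 0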